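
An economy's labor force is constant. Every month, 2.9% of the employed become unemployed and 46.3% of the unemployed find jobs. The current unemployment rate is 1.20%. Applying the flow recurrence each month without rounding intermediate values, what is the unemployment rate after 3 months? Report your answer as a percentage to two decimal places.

With a fixed labor force, u_{t+1} = u_t + s·(1−u_t) − f·u_t = u_t·(1−s−f) + s.
Here 1−s−f = 0.508 and s = 0.029.
u_1 = 0.012000 × 0.508 + 0.029 = 0.035096.
u_2 = 0.035096 × 0.508 + 0.029 = 0.046829.
u_3 = 0.046829 × 0.508 + 0.029 = 0.052789.

Unemployment rate after three months ≈ 5.28%.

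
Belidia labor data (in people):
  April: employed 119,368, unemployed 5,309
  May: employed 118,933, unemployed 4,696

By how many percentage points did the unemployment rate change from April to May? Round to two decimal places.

April: labor force = 119,368 + 5,309 = 124,677; u = 5,309/124,677 = 4.26%.
May: labor force = 118,933 + 4,696 = 123,629; u = 4,696/123,629 = 3.80%.
Change = 3.80% − 4.26% = −0.46 pp.

The unemployment rate changed by −0.46 percentage points.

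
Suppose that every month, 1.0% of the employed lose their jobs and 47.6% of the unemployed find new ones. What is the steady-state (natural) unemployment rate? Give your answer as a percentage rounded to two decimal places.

Steady-state unemployment rate ≈ 2.06%.

At steady state the flows balance: s·E = f·U, so U/(E+U) = s/(s+f).
u* = 1.0 / (1.0 + 47.6) = 1.0 / 48.60 = 2.06%.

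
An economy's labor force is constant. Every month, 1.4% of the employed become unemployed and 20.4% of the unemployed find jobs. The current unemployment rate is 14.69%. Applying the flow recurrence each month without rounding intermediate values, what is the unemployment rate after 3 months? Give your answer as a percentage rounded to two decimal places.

With a fixed labor force, u_{t+1} = u_t + s·(1−u_t) − f·u_t = u_t·(1−s−f) + s.
Here 1−s−f = 0.782 and s = 0.014.
u_1 = 0.146900 × 0.782 + 0.014 = 0.128876.
u_2 = 0.128876 × 0.782 + 0.014 = 0.114781.
u_3 = 0.114781 × 0.782 + 0.014 = 0.103759.

Unemployment rate after three months ≈ 10.38%.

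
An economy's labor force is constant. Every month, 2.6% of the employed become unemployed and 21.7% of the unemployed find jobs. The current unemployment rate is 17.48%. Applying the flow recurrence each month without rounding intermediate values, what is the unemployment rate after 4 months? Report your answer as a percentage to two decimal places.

Unemployment rate after four months ≈ 12.93%.

With a fixed labor force, u_{t+1} = u_t + s·(1−u_t) − f·u_t = u_t·(1−s−f) + s.
Here 1−s−f = 0.757 and s = 0.026.
u_1 = 0.174800 × 0.757 + 0.026 = 0.158324.
u_2 = 0.158324 × 0.757 + 0.026 = 0.145851.
u_3 = 0.145851 × 0.757 + 0.026 = 0.136409.
u_4 = 0.136409 × 0.757 + 0.026 = 0.129262.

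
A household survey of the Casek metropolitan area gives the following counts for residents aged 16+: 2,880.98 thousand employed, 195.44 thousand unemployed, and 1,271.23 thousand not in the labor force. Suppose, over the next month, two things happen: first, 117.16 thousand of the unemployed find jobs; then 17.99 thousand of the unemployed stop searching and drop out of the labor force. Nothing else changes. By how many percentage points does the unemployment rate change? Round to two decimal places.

The unemployment rate changes by −4.38 percentage points.

Initially, labor force = 2,880.98 + 195.44 = 3,076.42 thousand, so u = 195.44/3,076.42 = 6.35%.
After the first change, unemployed falls and employed rises by 117.16; labor force unchanged → E = 2,998.14, U = 78.28, labor force = 3,076.42 thousand.
After the second change, unemployed and labor force both fall by 17.99 → E = 2,998.14, U = 60.29, labor force = 3,058.43 thousand.
New unemployment rate = 60.29 / 3,058.43 = 1.97%.
Change = 1.97% − 6.35% = −4.38 percentage points.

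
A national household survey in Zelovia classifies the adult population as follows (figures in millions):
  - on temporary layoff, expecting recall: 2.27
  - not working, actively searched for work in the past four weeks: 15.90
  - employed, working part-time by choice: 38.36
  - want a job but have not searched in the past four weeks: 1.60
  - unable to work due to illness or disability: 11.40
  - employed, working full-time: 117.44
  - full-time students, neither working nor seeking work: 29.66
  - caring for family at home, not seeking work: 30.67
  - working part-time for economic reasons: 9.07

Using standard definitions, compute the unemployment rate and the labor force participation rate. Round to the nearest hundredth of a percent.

Employed = 38.36 + 117.44 + 9.07 = 164.87 million (anyone who worked, including part-time for economic reasons, counts as employed).
Unemployed = 2.27 + 15.90 = 18.17 million (jobless and actively searching, or on temporary layoff).
Labor force = 164.87 + 18.17 = 183.04 million.
Not in labor force = 1.60 + 11.40 + 29.66 + 30.67 = 73.33 million (those not working and not actively searching are outside the labor force — including those who want a job but have given up searching).
Civilian working-age population = 183.04 + 73.33 = 256.37 million.
Unemployment rate = 18.17 / 183.04 = 9.93%.
Labor force participation rate = 183.04 / 256.37 = 71.40%.

Unemployment rate ≈ 9.93%; labor force participation rate ≈ 71.40%.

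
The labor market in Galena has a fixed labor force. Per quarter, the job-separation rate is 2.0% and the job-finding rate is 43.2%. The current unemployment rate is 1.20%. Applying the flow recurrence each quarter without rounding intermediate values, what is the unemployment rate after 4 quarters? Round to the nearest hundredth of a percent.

With a fixed labor force, u_{t+1} = u_t + s·(1−u_t) − f·u_t = u_t·(1−s−f) + s.
Here 1−s−f = 0.548 and s = 0.020.
u_1 = 0.012000 × 0.548 + 0.020 = 0.026576.
u_2 = 0.026576 × 0.548 + 0.020 = 0.034564.
u_3 = 0.034564 × 0.548 + 0.020 = 0.038941.
u_4 = 0.038941 × 0.548 + 0.020 = 0.041340.

Unemployment rate after four quarters ≈ 4.13%.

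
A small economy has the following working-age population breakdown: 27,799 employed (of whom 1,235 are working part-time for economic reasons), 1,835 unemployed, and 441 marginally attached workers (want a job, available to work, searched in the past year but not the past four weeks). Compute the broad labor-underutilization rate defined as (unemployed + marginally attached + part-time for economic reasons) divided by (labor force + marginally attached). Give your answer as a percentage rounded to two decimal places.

Labor force = 27,799 + 1,835 = 29,634.
Numerator = 1,835 + 441 + 1,235 = 3,511.
Denominator = 29,634 + 441 = 30,075.
Broad rate = 3,511 / 30,075 = 11.67%.

Broad underutilization rate ≈ 11.67%.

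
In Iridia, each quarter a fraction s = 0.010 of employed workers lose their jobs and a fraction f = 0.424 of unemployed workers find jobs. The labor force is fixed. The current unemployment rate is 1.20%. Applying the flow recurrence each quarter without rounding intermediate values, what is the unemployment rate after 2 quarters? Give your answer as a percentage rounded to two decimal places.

With a fixed labor force, u_{t+1} = u_t + s·(1−u_t) − f·u_t = u_t·(1−s−f) + s.
Here 1−s−f = 0.566 and s = 0.010.
u_1 = 0.012000 × 0.566 + 0.010 = 0.016792.
u_2 = 0.016792 × 0.566 + 0.010 = 0.019504.

Unemployment rate after two quarters ≈ 1.95%.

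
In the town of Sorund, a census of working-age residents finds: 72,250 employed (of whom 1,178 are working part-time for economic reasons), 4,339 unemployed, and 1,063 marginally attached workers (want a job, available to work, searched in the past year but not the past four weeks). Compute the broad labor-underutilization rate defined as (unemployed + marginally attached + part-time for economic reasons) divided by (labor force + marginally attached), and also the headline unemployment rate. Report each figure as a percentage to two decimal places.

Labor force = 72,250 + 4,339 = 76,589.
Numerator = 4,339 + 1,063 + 1,178 = 6,580.
Denominator = 76,589 + 1,063 = 77,652.
Broad rate = 6,580 / 77,652 = 8.47%.
Headline unemployment rate = 4,339 / 76,589 = 5.67%.

Broad underutilization rate ≈ 8.47%; headline unemployment rate ≈ 5.67%.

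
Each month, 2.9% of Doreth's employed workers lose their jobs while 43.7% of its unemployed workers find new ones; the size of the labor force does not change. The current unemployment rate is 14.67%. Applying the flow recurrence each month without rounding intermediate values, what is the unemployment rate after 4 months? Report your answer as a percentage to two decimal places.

With a fixed labor force, u_{t+1} = u_t + s·(1−u_t) − f·u_t = u_t·(1−s−f) + s.
Here 1−s−f = 0.534 and s = 0.029.
u_1 = 0.146700 × 0.534 + 0.029 = 0.107338.
u_2 = 0.107338 × 0.534 + 0.029 = 0.086318.
u_3 = 0.086318 × 0.534 + 0.029 = 0.075094.
u_4 = 0.075094 × 0.534 + 0.029 = 0.069100.

Unemployment rate after four months ≈ 6.91%.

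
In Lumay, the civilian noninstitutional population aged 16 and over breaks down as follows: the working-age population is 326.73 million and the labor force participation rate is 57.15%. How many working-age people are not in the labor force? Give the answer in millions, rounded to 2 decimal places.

Share not in the labor force = 1 − 0.5715 = 0.4285.
Not in labor force = 0.4285 × 326.73 ≈ 140.00 million.

About 140.00 million are not in the labor force.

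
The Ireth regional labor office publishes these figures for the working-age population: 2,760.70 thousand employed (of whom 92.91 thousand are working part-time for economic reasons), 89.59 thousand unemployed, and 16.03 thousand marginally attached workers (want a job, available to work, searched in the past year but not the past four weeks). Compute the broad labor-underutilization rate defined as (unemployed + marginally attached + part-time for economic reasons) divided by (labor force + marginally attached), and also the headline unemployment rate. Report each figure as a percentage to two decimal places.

Labor force = 2,760.70 + 89.59 = 2,850.29 thousand.
Numerator = 89.59 + 16.03 + 92.91 = 198.53 thousand.
Denominator = 2,850.29 + 16.03 = 2,866.32 thousand.
Broad rate = 198.53 / 2,866.32 = 6.93%.
Headline unemployment rate = 89.59 / 2,850.29 = 3.14%.

Broad underutilization rate ≈ 6.93%; headline unemployment rate ≈ 3.14%.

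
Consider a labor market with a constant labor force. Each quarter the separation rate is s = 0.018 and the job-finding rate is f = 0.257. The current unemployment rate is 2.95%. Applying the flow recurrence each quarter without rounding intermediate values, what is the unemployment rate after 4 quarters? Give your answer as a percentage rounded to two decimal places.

Unemployment rate after four quarters ≈ 5.55%.

With a fixed labor force, u_{t+1} = u_t + s·(1−u_t) − f·u_t = u_t·(1−s−f) + s.
Here 1−s−f = 0.725 and s = 0.018.
u_1 = 0.029500 × 0.725 + 0.018 = 0.039387.
u_2 = 0.039387 × 0.725 + 0.018 = 0.046556.
u_3 = 0.046556 × 0.725 + 0.018 = 0.051753.
u_4 = 0.051753 × 0.725 + 0.018 = 0.055521.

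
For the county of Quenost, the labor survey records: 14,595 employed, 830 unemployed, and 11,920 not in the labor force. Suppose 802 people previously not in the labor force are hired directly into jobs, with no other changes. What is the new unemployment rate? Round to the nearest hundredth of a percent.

New unemployment rate ≈ 5.11%.

Initially, labor force = 14,595 + 830 = 15,425, so u = 830/15,425 = 5.38%.
After the change, employed and labor force both rise by 802; unemployed unchanged → E = 15,397, U = 830, labor force = 16,227.
New unemployment rate = 830 / 16,227 = 5.11%.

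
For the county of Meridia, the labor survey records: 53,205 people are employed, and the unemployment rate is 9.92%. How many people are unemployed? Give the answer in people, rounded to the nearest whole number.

About 5,859 are unemployed.

Let U be the number unemployed. The labor force is E + U, and U/(E+U) = 0.0992.
So U = 0.0992 × 53,205 / (1 − 0.0992) = 5277.94 / 0.9008 ≈ 5,859.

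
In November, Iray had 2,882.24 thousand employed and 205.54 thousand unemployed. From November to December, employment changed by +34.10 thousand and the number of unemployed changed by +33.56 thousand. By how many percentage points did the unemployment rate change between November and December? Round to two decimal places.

November: labor force = 2,882.24 + 205.54 = 3,087.78; u = 205.54/3,087.78 = 6.66%.
December: labor force = 2,916.34 + 239.10 = 3,155.44; u = 239.10/3,155.44 = 7.58%.
Change = 7.58% − 6.66% = +0.92 pp.

The unemployment rate changed by +0.92 percentage points.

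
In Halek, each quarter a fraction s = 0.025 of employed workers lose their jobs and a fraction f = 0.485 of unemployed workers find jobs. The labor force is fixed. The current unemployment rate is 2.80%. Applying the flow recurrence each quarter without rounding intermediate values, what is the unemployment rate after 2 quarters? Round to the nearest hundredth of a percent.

Unemployment rate after two quarters ≈ 4.40%.

With a fixed labor force, u_{t+1} = u_t + s·(1−u_t) − f·u_t = u_t·(1−s−f) + s.
Here 1−s−f = 0.490 and s = 0.025.
u_1 = 0.028000 × 0.490 + 0.025 = 0.038720.
u_2 = 0.038720 × 0.490 + 0.025 = 0.043973.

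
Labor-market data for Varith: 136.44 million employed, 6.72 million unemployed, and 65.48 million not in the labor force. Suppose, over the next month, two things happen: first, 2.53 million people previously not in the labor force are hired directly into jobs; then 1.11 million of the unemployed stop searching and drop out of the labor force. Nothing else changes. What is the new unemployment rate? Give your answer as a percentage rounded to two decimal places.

Initially, labor force = 136.44 + 6.72 = 143.16 million, so u = 6.72/143.16 = 4.69%.
After the first change, employed and labor force both rise by 2.53; unemployed unchanged → E = 138.97, U = 6.72, labor force = 145.69 million.
After the second change, unemployed and labor force both fall by 1.11 → E = 138.97, U = 5.61, labor force = 144.58 million.
New unemployment rate = 5.61 / 144.58 = 3.88%.

New unemployment rate ≈ 3.88%.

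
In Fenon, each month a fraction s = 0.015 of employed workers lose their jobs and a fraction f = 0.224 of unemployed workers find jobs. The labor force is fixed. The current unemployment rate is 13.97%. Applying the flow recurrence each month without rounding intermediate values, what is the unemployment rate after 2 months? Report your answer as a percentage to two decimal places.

Unemployment rate after two months ≈ 10.73%.

With a fixed labor force, u_{t+1} = u_t + s·(1−u_t) − f·u_t = u_t·(1−s−f) + s.
Here 1−s−f = 0.761 and s = 0.015.
u_1 = 0.139700 × 0.761 + 0.015 = 0.121312.
u_2 = 0.121312 × 0.761 + 0.015 = 0.107318.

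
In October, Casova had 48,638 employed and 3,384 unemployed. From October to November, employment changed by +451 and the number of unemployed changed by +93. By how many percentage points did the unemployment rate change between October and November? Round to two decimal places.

The unemployment rate changed by +0.11 percentage points.

October: labor force = 48,638 + 3,384 = 52,022; u = 3,384/52,022 = 6.50%.
November: labor force = 49,089 + 3,477 = 52,566; u = 3,477/52,566 = 6.61%.
Change = 6.61% − 6.50% = +0.11 pp.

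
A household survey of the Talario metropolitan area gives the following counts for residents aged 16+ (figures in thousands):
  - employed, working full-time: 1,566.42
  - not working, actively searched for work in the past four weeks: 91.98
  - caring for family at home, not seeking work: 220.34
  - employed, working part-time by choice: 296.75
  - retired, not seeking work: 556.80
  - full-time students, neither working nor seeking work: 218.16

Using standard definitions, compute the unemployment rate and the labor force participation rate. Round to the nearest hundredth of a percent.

Unemployment rate ≈ 4.70%; labor force participation rate ≈ 66.27%.

Employed = 1,566.42 + 296.75 = 1,863.17 thousand.
Unemployed = 91.98 thousand.
Labor force = 1,863.17 + 91.98 = 1,955.15 thousand.
Not in labor force = 220.34 + 556.80 + 218.16 = 995.30 thousand (those not working and not actively searching are outside the labor force).
Civilian working-age population = 1,955.15 + 995.30 = 2,950.45 thousand.
Unemployment rate = 91.98 / 1,955.15 = 4.70%.
Labor force participation rate = 1,955.15 / 2,950.45 = 66.27%.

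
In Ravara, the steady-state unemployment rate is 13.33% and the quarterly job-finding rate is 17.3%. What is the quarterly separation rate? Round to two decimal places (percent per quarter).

Separation rate ≈ 2.66% per quarter.

From u* = s/(s+f): s = u·f/(1−u).
s = 0.1333 × 17.3 / (1 − 0.1333) = 2.3061 / 0.8667 ≈ 2.66% per quarter.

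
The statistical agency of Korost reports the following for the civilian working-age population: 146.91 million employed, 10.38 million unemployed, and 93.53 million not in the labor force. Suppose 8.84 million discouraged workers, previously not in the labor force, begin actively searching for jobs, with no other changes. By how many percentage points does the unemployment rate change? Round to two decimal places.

Initially, labor force = 146.91 + 10.38 = 157.29 million, so u = 10.38/157.29 = 6.60%.
After the change, unemployed and labor force both rise by 8.84 → E = 146.91, U = 19.22, labor force = 166.13 million.
New unemployment rate = 19.22 / 166.13 = 11.57%.
Change = 11.57% − 6.60% = +4.97 percentage points.

The unemployment rate changes by +4.97 percentage points.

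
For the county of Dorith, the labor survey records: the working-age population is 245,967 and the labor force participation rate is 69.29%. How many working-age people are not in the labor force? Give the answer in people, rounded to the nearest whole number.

About 75,536 are not in the labor force.

Share not in the labor force = 1 − 0.6929 = 0.3071.
Not in labor force = 0.3071 × 245,967 ≈ 75,536.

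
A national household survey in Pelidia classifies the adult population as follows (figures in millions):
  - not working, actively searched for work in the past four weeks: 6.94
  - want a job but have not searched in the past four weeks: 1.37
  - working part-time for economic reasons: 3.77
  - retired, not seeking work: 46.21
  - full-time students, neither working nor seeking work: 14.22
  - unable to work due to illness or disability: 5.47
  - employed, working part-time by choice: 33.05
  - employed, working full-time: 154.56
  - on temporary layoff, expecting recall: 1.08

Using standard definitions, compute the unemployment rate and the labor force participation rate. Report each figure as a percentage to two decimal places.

Employed = 3.77 + 33.05 + 154.56 = 191.38 million (anyone who worked, including part-time for economic reasons, counts as employed).
Unemployed = 6.94 + 1.08 = 8.02 million (jobless and actively searching, or on temporary layoff).
Labor force = 191.38 + 8.02 = 199.40 million.
Not in labor force = 1.37 + 46.21 + 14.22 + 5.47 = 67.27 million (those not working and not actively searching are outside the labor force — including those who want a job but have given up searching).
Civilian working-age population = 199.40 + 67.27 = 266.67 million.
Unemployment rate = 8.02 / 199.40 = 4.02%.
Labor force participation rate = 199.40 / 266.67 = 74.77%.

Unemployment rate ≈ 4.02%; labor force participation rate ≈ 74.77%.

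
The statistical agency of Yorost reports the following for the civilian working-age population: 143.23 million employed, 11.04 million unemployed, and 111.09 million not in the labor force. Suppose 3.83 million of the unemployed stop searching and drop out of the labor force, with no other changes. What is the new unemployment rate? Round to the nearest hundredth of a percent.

Initially, labor force = 143.23 + 11.04 = 154.27 million, so u = 11.04/154.27 = 7.16%.
After the change, unemployed and labor force both fall by 3.83 → E = 143.23, U = 7.21, labor force = 150.44 million.
New unemployment rate = 7.21 / 150.44 = 4.79%.

New unemployment rate ≈ 4.79%.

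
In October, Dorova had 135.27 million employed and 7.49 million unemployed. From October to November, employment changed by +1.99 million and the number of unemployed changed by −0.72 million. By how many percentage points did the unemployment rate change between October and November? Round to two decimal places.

October: labor force = 135.27 + 7.49 = 142.76; u = 7.49/142.76 = 5.25%.
November: labor force = 137.26 + 6.77 = 144.03; u = 6.77/144.03 = 4.70%.
Change = 4.70% − 5.25% = −0.55 pp.

The unemployment rate changed by −0.55 percentage points.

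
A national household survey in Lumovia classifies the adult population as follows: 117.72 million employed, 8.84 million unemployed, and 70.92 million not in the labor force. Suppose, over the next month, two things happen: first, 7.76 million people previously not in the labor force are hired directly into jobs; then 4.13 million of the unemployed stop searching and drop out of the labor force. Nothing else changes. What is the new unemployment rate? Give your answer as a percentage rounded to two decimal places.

New unemployment rate ≈ 3.62%.

Initially, labor force = 117.72 + 8.84 = 126.56 million, so u = 8.84/126.56 = 6.98%.
After the first change, employed and labor force both rise by 7.76; unemployed unchanged → E = 125.48, U = 8.84, labor force = 134.32 million.
After the second change, unemployed and labor force both fall by 4.13 → E = 125.48, U = 4.71, labor force = 130.19 million.
New unemployment rate = 4.71 / 130.19 = 3.62%.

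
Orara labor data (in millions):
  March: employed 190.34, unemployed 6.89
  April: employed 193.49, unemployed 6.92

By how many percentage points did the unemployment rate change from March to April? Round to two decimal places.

March: labor force = 190.34 + 6.89 = 197.23; u = 6.89/197.23 = 3.49%.
April: labor force = 193.49 + 6.92 = 200.41; u = 6.92/200.41 = 3.45%.
Change = 3.45% − 3.49% = −0.04 pp.

The unemployment rate changed by −0.04 percentage points.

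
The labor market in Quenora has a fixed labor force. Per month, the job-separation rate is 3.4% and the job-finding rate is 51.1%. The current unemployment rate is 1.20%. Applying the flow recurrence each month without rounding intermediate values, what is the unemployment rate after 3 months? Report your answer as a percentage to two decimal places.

With a fixed labor force, u_{t+1} = u_t + s·(1−u_t) − f·u_t = u_t·(1−s−f) + s.
Here 1−s−f = 0.455 and s = 0.034.
u_1 = 0.012000 × 0.455 + 0.034 = 0.039460.
u_2 = 0.039460 × 0.455 + 0.034 = 0.051954.
u_3 = 0.051954 × 0.455 + 0.034 = 0.057639.

Unemployment rate after three months ≈ 5.76%.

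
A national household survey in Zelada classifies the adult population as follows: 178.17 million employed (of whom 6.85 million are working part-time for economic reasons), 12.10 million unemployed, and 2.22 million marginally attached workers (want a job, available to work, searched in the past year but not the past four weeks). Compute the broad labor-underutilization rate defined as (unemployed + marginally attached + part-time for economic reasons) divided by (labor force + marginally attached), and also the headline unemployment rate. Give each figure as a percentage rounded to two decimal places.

Broad underutilization rate ≈ 11.00%; headline unemployment rate ≈ 6.36%.

Labor force = 178.17 + 12.10 = 190.27 million.
Numerator = 12.10 + 2.22 + 6.85 = 21.17 million.
Denominator = 190.27 + 2.22 = 192.49 million.
Broad rate = 21.17 / 192.49 = 11.00%.
Headline unemployment rate = 12.10 / 190.27 = 6.36%.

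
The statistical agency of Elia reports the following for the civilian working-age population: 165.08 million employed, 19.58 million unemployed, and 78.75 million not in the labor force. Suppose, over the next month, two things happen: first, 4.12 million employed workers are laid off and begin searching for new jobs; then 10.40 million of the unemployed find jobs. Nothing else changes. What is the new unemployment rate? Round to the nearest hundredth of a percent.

New unemployment rate ≈ 7.20%.

Initially, labor force = 165.08 + 19.58 = 184.66 million, so u = 19.58/184.66 = 10.60%.
After the first change, employed falls and unemployed rises by 4.12; labor force unchanged → E = 160.96, U = 23.70, labor force = 184.66 million.
After the second change, unemployed falls and employed rises by 10.40; labor force unchanged → E = 171.36, U = 13.30, labor force = 184.66 million.
New unemployment rate = 13.30 / 184.66 = 7.20%.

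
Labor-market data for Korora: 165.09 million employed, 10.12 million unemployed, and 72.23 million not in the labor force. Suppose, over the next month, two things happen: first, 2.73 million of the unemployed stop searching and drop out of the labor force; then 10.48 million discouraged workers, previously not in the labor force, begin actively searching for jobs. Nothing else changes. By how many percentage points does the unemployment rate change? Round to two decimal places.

Initially, labor force = 165.09 + 10.12 = 175.21 million, so u = 10.12/175.21 = 5.78%.
After the first change, unemployed and labor force both fall by 2.73 → E = 165.09, U = 7.39, labor force = 172.48 million.
After the second change, unemployed and labor force both rise by 10.48 → E = 165.09, U = 17.87, labor force = 182.96 million.
New unemployment rate = 17.87 / 182.96 = 9.77%.
Change = 9.77% − 5.78% = +3.99 percentage points.

The unemployment rate changes by +3.99 percentage points.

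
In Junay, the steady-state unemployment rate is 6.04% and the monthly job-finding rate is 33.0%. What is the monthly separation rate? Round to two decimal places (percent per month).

From u* = s/(s+f): s = u·f/(1−u).
s = 0.0604 × 33.0 / (1 − 0.0604) = 1.9932 / 0.9396 ≈ 2.12% per month.

Separation rate ≈ 2.12% per month.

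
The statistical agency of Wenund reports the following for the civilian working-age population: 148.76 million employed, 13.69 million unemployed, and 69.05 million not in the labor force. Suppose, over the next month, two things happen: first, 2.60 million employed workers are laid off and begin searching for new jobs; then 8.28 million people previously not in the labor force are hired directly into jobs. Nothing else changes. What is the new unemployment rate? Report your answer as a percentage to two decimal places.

New unemployment rate ≈ 9.54%.

Initially, labor force = 148.76 + 13.69 = 162.45 million, so u = 13.69/162.45 = 8.43%.
After the first change, employed falls and unemployed rises by 2.60; labor force unchanged → E = 146.16, U = 16.29, labor force = 162.45 million.
After the second change, employed and labor force both rise by 8.28; unemployed unchanged → E = 154.44, U = 16.29, labor force = 170.73 million.
New unemployment rate = 16.29 / 170.73 = 9.54%.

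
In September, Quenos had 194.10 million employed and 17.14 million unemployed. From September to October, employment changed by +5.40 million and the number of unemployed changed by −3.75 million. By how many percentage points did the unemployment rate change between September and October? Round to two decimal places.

September: labor force = 194.10 + 17.14 = 211.24; u = 17.14/211.24 = 8.11%.
October: labor force = 199.50 + 13.39 = 212.89; u = 13.39/212.89 = 6.29%.
Change = 6.29% − 8.11% = −1.82 pp.

The unemployment rate changed by −1.82 percentage points.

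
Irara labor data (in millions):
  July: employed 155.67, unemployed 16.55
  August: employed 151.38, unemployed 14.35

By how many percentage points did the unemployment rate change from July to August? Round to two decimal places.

The unemployment rate changed by −0.95 percentage points.

July: labor force = 155.67 + 16.55 = 172.22; u = 16.55/172.22 = 9.61%.
August: labor force = 151.38 + 14.35 = 165.73; u = 14.35/165.73 = 8.66%.
Change = 8.66% − 9.61% = −0.95 pp.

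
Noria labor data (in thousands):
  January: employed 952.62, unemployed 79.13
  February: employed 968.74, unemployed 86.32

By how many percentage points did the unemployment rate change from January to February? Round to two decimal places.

January: labor force = 952.62 + 79.13 = 1,031.75; u = 79.13/1,031.75 = 7.67%.
February: labor force = 968.74 + 86.32 = 1,055.06; u = 86.32/1,055.06 = 8.18%.
Change = 8.18% − 7.67% = +0.51 pp.

The unemployment rate changed by +0.51 percentage points.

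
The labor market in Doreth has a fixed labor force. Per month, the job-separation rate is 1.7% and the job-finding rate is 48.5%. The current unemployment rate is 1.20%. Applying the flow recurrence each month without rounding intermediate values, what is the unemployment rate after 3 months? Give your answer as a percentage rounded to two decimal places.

With a fixed labor force, u_{t+1} = u_t + s·(1−u_t) − f·u_t = u_t·(1−s−f) + s.
Here 1−s−f = 0.498 and s = 0.017.
u_1 = 0.012000 × 0.498 + 0.017 = 0.022976.
u_2 = 0.022976 × 0.498 + 0.017 = 0.028442.
u_3 = 0.028442 × 0.498 + 0.017 = 0.031164.

Unemployment rate after three months ≈ 3.12%.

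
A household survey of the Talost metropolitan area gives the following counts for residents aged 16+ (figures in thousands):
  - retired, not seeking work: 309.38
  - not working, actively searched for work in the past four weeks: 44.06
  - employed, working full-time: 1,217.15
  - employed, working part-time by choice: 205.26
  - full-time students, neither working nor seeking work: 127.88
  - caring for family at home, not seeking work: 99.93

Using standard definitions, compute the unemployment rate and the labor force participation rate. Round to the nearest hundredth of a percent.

Employed = 1,217.15 + 205.26 = 1,422.41 thousand.
Unemployed = 44.06 thousand.
Labor force = 1,422.41 + 44.06 = 1,466.47 thousand.
Not in labor force = 309.38 + 127.88 + 99.93 = 537.19 thousand (those not working and not actively searching are outside the labor force).
Civilian working-age population = 1,466.47 + 537.19 = 2,003.66 thousand.
Unemployment rate = 44.06 / 1,466.47 = 3.00%.
Labor force participation rate = 1,466.47 / 2,003.66 = 73.19%.

Unemployment rate ≈ 3.00%; labor force participation rate ≈ 73.19%.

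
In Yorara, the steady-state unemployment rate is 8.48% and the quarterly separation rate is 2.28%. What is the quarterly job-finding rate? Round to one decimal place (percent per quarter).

Job-finding rate ≈ 24.6% per quarter.

From u* = s/(s+f): f = s·(1−u)/u.
f = 2.28 × (1 − 0.0848) / 0.0848 = 2.0867 / 0.0848 ≈ 24.6% per quarter.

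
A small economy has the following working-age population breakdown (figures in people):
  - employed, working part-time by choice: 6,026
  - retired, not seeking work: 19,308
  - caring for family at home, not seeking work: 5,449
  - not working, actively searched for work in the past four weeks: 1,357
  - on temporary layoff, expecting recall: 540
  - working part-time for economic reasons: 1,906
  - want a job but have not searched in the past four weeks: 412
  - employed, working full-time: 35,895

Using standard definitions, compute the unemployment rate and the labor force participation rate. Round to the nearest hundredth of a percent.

Employed = 6,026 + 1,906 + 35,895 = 43,827 (anyone who worked, including part-time for economic reasons, counts as employed).
Unemployed = 1,357 + 540 = 1,897 (jobless and actively searching, or on temporary layoff).
Labor force = 43,827 + 1,897 = 45,724.
Not in labor force = 19,308 + 5,449 + 412 = 25,169 (those not working and not actively searching are outside the labor force — including those who want a job but have given up searching).
Civilian working-age population = 45,724 + 25,169 = 70,893.
Unemployment rate = 1,897 / 45,724 = 4.15%.
Labor force participation rate = 45,724 / 70,893 = 64.50%.

Unemployment rate ≈ 4.15%; labor force participation rate ≈ 64.50%.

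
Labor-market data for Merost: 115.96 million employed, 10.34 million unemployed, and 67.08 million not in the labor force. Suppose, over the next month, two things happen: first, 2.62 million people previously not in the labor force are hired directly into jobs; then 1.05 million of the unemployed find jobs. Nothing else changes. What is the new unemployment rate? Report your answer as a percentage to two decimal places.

Initially, labor force = 115.96 + 10.34 = 126.30 million, so u = 10.34/126.30 = 8.19%.
After the first change, employed and labor force both rise by 2.62; unemployed unchanged → E = 118.58, U = 10.34, labor force = 128.92 million.
After the second change, unemployed falls and employed rises by 1.05; labor force unchanged → E = 119.63, U = 9.29, labor force = 128.92 million.
New unemployment rate = 9.29 / 128.92 = 7.21%.

New unemployment rate ≈ 7.21%.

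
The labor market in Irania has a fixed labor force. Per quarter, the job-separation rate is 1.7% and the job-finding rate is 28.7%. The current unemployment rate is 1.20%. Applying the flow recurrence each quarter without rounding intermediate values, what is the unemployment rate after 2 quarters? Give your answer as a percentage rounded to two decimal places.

Unemployment rate after two quarters ≈ 3.46%.

With a fixed labor force, u_{t+1} = u_t + s·(1−u_t) − f·u_t = u_t·(1−s−f) + s.
Here 1−s−f = 0.696 and s = 0.017.
u_1 = 0.012000 × 0.696 + 0.017 = 0.025352.
u_2 = 0.025352 × 0.696 + 0.017 = 0.034645.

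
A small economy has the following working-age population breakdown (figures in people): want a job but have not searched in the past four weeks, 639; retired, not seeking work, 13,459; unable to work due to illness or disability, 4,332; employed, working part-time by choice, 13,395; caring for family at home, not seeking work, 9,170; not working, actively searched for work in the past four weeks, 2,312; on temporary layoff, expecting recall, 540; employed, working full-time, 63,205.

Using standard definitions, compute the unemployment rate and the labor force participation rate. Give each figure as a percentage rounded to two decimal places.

Employed = 13,395 + 63,205 = 76,600.
Unemployed = 2,312 + 540 = 2,852 (jobless and actively searching, or on temporary layoff).
Labor force = 76,600 + 2,852 = 79,452.
Not in labor force = 639 + 13,459 + 4,332 + 9,170 = 27,600 (those not working and not actively searching are outside the labor force — including those who want a job but have given up searching).
Civilian working-age population = 79,452 + 27,600 = 107,052.
Unemployment rate = 2,852 / 79,452 = 3.59%.
Labor force participation rate = 79,452 / 107,052 = 74.22%.

Unemployment rate ≈ 3.59%; labor force participation rate ≈ 74.22%.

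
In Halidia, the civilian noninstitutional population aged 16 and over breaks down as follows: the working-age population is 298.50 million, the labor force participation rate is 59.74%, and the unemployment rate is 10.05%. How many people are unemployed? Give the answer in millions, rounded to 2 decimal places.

About 17.92 million are unemployed.

Labor force = 0.5974 × 298.50 = 178.32 million.
Unemployed = 0.1005 × 178.32 ≈ 17.92 million.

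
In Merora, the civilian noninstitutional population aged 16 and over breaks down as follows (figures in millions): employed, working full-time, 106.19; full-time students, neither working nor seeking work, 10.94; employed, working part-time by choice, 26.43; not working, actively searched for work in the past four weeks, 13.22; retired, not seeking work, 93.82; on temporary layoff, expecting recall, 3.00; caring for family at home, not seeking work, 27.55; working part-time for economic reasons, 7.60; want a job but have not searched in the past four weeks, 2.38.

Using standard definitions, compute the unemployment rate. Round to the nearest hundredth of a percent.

Employed = 106.19 + 26.43 + 7.60 = 140.22 million (anyone who worked, including part-time for economic reasons, counts as employed).
Unemployed = 13.22 + 3.00 = 16.22 million (jobless and actively searching, or on temporary layoff).
Labor force = 140.22 + 16.22 = 156.44 million.
Unemployment rate = 16.22 / 156.44 = 10.37%.

Unemployment rate ≈ 10.37%.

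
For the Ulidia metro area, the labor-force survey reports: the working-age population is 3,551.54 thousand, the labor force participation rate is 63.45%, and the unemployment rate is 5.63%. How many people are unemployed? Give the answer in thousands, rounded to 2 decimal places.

Labor force = 0.6345 × 3,551.54 = 2,253.45 thousand.
Unemployed = 0.0563 × 2,253.45 ≈ 126.87 thousand.

About 126.87 thousand are unemployed.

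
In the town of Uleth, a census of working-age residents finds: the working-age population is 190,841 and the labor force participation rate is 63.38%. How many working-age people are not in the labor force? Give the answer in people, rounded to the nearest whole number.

About 69,886 are not in the labor force.

Share not in the labor force = 1 − 0.6338 = 0.3662.
Not in labor force = 0.3662 × 190,841 ≈ 69,886.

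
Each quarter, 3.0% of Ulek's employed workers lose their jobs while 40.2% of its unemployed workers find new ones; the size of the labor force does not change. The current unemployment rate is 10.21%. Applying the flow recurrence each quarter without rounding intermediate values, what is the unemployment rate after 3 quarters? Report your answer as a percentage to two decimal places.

With a fixed labor force, u_{t+1} = u_t + s·(1−u_t) − f·u_t = u_t·(1−s−f) + s.
Here 1−s−f = 0.568 and s = 0.030.
u_1 = 0.102100 × 0.568 + 0.030 = 0.087993.
u_2 = 0.087993 × 0.568 + 0.030 = 0.079980.
u_3 = 0.079980 × 0.568 + 0.030 = 0.075429.

Unemployment rate after three quarters ≈ 7.54%.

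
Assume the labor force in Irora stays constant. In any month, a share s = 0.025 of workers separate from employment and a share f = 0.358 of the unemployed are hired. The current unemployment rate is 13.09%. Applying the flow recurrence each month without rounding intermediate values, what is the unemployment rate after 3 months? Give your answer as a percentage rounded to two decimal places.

With a fixed labor force, u_{t+1} = u_t + s·(1−u_t) − f·u_t = u_t·(1−s−f) + s.
Here 1−s−f = 0.617 and s = 0.025.
u_1 = 0.130900 × 0.617 + 0.025 = 0.105765.
u_2 = 0.105765 × 0.617 + 0.025 = 0.090257.
u_3 = 0.090257 × 0.617 + 0.025 = 0.080689.

Unemployment rate after three months ≈ 8.07%.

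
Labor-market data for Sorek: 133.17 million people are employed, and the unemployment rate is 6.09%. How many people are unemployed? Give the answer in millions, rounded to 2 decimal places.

Let U be the number unemployed. The labor force is E + U, and U/(E+U) = 0.0609.
So U = 0.0609 × 133.17 / (1 − 0.0609) = 8.1101 / 0.9391 ≈ 8.64 million.

About 8.64 million are unemployed.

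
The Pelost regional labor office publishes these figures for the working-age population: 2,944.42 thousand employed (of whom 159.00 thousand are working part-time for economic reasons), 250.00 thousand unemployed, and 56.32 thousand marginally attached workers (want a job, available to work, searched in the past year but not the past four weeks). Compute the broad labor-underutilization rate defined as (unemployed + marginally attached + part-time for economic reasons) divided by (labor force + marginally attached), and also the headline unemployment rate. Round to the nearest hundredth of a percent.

Broad underutilization rate ≈ 14.31%; headline unemployment rate ≈ 7.83%.

Labor force = 2,944.42 + 250.00 = 3,194.42 thousand.
Numerator = 250.00 + 56.32 + 159.00 = 465.32 thousand.
Denominator = 3,194.42 + 56.32 = 3,250.74 thousand.
Broad rate = 465.32 / 3,250.74 = 14.31%.
Headline unemployment rate = 250.00 / 3,194.42 = 7.83%.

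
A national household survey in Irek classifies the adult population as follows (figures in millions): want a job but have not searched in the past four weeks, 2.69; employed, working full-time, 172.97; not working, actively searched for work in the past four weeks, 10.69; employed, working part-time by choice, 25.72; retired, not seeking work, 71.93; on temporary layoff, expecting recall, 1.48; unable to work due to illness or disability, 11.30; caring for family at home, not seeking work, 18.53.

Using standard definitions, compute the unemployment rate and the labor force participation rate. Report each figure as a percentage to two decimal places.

Employed = 172.97 + 25.72 = 198.69 million.
Unemployed = 10.69 + 1.48 = 12.17 million (jobless and actively searching, or on temporary layoff).
Labor force = 198.69 + 12.17 = 210.86 million.
Not in labor force = 2.69 + 71.93 + 11.30 + 18.53 = 104.45 million (those not working and not actively searching are outside the labor force — including those who want a job but have given up searching).
Civilian working-age population = 210.86 + 104.45 = 315.31 million.
Unemployment rate = 12.17 / 210.86 = 5.77%.
Labor force participation rate = 210.86 / 315.31 = 66.87%.

Unemployment rate ≈ 5.77%; labor force participation rate ≈ 66.87%.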